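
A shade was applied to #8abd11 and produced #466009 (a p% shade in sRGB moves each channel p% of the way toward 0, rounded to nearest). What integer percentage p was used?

49%

#8abd11 is rgb(138, 189, 17); #466009 is rgb(70, 96, 9).
On the G channel (widest range): 96 ≈ 189 + (p/100)(0 − 189), so p ≈ 100×(96 − 189)/(0 − 189) = -9300/-189 = 49.21.
p = 49 reproduces all three channels after rounding.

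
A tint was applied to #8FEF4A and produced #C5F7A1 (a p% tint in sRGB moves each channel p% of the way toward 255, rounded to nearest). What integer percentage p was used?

48%

#8FEF4A is rgb(143, 239, 74); #C5F7A1 is rgb(197, 247, 161).
On the B channel (widest range): 161 ≈ 74 + (p/100)(255 − 74), so p ≈ 100×(161 − 74)/(255 − 74) = 8700/181 = 48.07.
p = 48 reproduces all three channels after rounding.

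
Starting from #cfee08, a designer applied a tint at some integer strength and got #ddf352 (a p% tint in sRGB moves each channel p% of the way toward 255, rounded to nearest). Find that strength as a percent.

30%

#cfee08 is rgb(207, 238, 8); #ddf352 is rgb(221, 243, 82).
On the B channel (widest range): 82 ≈ 8 + (p/100)(255 − 8), so p ≈ 100×(82 − 8)/(255 − 8) = 7400/247 = 29.96.
p = 30 reproduces all three channels after rounding.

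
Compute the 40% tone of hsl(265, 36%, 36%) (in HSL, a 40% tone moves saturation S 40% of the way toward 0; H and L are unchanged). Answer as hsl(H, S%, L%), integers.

hsl(265, 22%, 36%)

S moves 40% from 36 toward 0: 36 − 14.4 = 21.6 → 22.
H and L are unchanged.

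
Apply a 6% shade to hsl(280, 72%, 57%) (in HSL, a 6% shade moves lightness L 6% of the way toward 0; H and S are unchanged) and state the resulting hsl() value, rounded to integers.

hsl(280, 72%, 54%)

L moves 6% from 57 toward 0: 57 − 3.42 = 53.58 → 54.
H and S are unchanged.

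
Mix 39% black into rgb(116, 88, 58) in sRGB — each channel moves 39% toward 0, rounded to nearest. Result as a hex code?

#473623

A 39% shade moves each channel 39% toward 0:
  R: 116 + 0.39×(0−116) = 116 − 45.24 = 70.76 → 71
  G: 88 + 0.39×(0−88) = 88 − 34.32 = 53.68 → 54
  B: 58 + 0.39×(0−58) = 58 − 22.62 = 35.38 → 35
rgb(71, 54, 35) = #473623.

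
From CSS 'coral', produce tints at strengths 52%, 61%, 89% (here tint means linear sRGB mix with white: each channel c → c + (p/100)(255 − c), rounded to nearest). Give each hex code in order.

#FFC2AB, #FFCDBB, #FFF1EC

CSS coral is rgb(255, 127, 80).
52%: (255→255, 127 + 66.56 = 193.56→194, 80 + 91 = 171→171) → #FFC2AB
61%: (255→255, 127 + 78.08 = 205.08→205, 80 + 106.75 = 186.75→187) → #FFCDBB
89%: (255→255, 127 + 113.92 = 240.92→241, 80 + 155.75 = 235.75→236) → #FFF1EC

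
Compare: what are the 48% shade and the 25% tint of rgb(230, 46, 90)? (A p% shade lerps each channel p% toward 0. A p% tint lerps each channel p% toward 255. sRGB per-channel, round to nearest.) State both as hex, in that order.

48% shade:
  R: 230 + 0.48×(0−230) = 230 − 110.4 = 119.6 → 120
  G: 46 + 0.48×(0−46) = 46 − 22.08 = 23.92 → 24
  B: 90 − 43.2 = 46.8 → 47
  → #78182F
25% tint:
  R: 230 + 0.25×(255−230) = 230 + 6.25 = 236.25 → 236
  G: 46 + 0.25×(255−46) = 46 + 52.25 = 98.25 → 98
  B: 90 + 41.25 = 131.25 → 131
  → #EC6283

#78182F, #EC6283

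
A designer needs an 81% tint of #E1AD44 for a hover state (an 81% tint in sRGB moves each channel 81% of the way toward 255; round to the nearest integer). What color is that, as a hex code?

#E1AD44 is rgb(225, 173, 68).
Lerp each channel 81% toward 255:
  R: 225 + 0.81×(255−225) = 225 + 24.3 = 249.3 → 249
  G: 173 + 66.42 = 239.42 → 239
  B: 68 + 0.81×(255−68) = 68 + 151.47 = 219.47 → 219
rgb(249, 239, 219) = #F9EFDB.

#F9EFDB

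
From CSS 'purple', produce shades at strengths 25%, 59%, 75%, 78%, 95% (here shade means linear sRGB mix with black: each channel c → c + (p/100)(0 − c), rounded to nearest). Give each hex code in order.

#600060, #340034, #200020, #1c001c, #060006

CSS purple is rgb(128, 0, 128).
25%: (128 − 32 = 96→96, 0→0, 128 − 32 = 96→96) → #600060
59%: (128 − 75.52 = 52.48→52, 0→0, 128 − 75.52 = 52.48→52) → #340034
75%: (128 − 96 = 32→32, 0→0, 128 − 96 = 32→32) → #200020
78%: (128 − 99.84 = 28.16→28, 0→0, 128 − 99.84 = 28.16→28) → #1c001c
95%: (128 − 121.6 = 6.4→6, 0→0, 128 − 121.6 = 6.4→6) → #060006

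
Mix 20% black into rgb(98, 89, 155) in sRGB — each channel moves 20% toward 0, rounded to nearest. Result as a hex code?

Lerp each channel 20% toward 0:
  R: 98 + 0.2×(0−98) = 98 − 19.6 = 78.4 → 78
  G: 89 + 0.2×(0−89) = 89 − 17.8 = 71.2 → 71
  B: 155 − 31 = 124 → 124
rgb(78, 71, 124) = #4e477c.

#4e477c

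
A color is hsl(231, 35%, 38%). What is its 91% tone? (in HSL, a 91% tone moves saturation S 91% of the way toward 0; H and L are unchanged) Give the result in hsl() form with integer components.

S moves 91% from 35 toward 0: 35 − 31.85 = 3.15 → 3.
H and L are unchanged.

hsl(231, 3%, 38%)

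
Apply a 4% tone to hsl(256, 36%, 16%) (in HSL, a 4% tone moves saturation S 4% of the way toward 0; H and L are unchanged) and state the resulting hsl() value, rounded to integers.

S moves 4% from 36 toward 0: 36 − 1.44 = 34.56 → 35.
H and L are unchanged.

hsl(256, 35%, 16%)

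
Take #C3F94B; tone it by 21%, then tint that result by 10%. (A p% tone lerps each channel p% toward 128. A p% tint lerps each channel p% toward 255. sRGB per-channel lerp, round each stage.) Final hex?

#C3F94B is rgb(195, 249, 75).
A 21% tone moves each channel 21% toward 128:
  R: 195 + 0.21×(128−195) = 195 − 14.07 = 180.93 → 181
  G: 249 − 25.41 = 223.59 → 224
  B: 75 + 0.21×(128−75) = 75 + 11.13 = 86.13 → 86
After the tone: rgb(181, 224, 86) = #B5E056.
A 10% tint moves each channel 10% toward 255:
  R: 181 + 0.1×(255−181) = 181 + 7.4 = 188.4 → 188
  G: 224 + 0.1×(255−224) = 224 + 3.1 = 227.1 → 227
  B: 86 + 0.1×(255−86) = 86 + 16.9 = 102.9 → 103
rgb(188, 227, 103) = #BCE367.

#BCE367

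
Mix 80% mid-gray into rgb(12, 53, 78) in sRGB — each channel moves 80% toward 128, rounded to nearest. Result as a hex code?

Lerp each channel 80% toward 128:
  R: 12 + 0.8×(128−12) = 12 + 92.8 = 104.8 → 105
  G: 53 + 0.8×(128−53) = 53 + 60 = 113 → 113
  B: 78 + 40 = 118 → 118
rgb(105, 113, 118) = #697176.

#697176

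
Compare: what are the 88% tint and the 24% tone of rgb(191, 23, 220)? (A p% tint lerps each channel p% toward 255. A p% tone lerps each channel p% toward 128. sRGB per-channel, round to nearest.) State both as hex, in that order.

88% tint:
  R: 191 + 0.88×(255−191) = 191 + 56.32 = 247.32 → 247
  G: 23 + 0.88×(255−23) = 23 + 204.16 = 227.16 → 227
  B: 220 + 30.8 = 250.8 → 251
  → #F7E3FB
24% tone:
  R: 191 + 0.24×(128−191) = 191 − 15.12 = 175.88 → 176
  G: 23 + 0.24×(128−23) = 23 + 25.2 = 48.2 → 48
  B: 220 − 22.08 = 197.92 → 198
  → #B030C6

#F7E3FB, #B030C6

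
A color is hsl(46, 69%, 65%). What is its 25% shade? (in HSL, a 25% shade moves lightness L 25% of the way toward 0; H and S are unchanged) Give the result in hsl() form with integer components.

hsl(46, 69%, 49%)

L moves 25% from 65 toward 0: 65 − 16.25 = 48.75 → 49.
H and S are unchanged.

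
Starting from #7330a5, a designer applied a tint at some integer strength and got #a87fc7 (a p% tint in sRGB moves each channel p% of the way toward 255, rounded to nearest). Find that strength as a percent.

#7330a5 is rgb(115, 48, 165); #a87fc7 is rgb(168, 127, 199).
On the G channel (widest range): 127 ≈ 48 + (p/100)(255 − 48), so p ≈ 100×(127 − 48)/(255 − 48) = 7900/207 = 38.16.
p = 38 reproduces all three channels after rounding.

38%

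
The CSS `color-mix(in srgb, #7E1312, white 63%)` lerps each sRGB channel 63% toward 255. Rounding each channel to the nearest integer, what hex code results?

#CFA8A7

#7E1312 is rgb(126, 19, 18).
Lerp each channel 63% toward 255:
  R: 126 + 0.63×(255−126) = 126 + 81.27 = 207.27 → 207
  G: 19 + 0.63×(255−19) = 19 + 148.68 = 167.68 → 168
  B: 18 + 0.63×(255−18) = 18 + 149.31 = 167.31 → 167
rgb(207, 168, 167) = #CFA8A7.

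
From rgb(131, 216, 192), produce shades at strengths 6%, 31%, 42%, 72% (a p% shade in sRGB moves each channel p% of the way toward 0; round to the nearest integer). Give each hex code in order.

#7bcbb4, #5a9584, #4c7d6f, #253c36

6%: (131 − 7.86 = 123.14→123, 216 − 12.96 = 203.04→203, 192 − 11.52 = 180.48→180) → #7bcbb4
31%: (131 − 40.61 = 90.39→90, 216 − 66.96 = 149.04→149, 192 − 59.52 = 132.48→132) → #5a9584
42%: (131 − 55.02 = 75.98→76, 216 − 90.72 = 125.28→125, 192 − 80.64 = 111.36→111) → #4c7d6f
72%: (131 − 94.32 = 36.68→37, 216 − 155.52 = 60.48→60, 192 − 138.24 = 53.76→54) → #253c36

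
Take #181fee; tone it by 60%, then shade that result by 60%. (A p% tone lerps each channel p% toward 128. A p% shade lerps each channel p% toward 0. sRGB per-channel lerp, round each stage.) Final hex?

#181fee is rgb(24, 31, 238).
Lerp each channel 60% toward 128:
  R: 24 + 0.6×(128−24) = 24 + 62.4 = 86.4 → 86
  G: 31 + 0.6×(128−31) = 31 + 58.2 = 89.2 → 89
  B: 238 + 0.6×(128−238) = 238 − 66 = 172 → 172
After the tone: rgb(86, 89, 172) = #5659ac.
Lerp each channel 60% toward 0:
  R: 86 + 0.6×(0−86) = 86 − 51.6 = 34.4 → 34
  G: 89 + 0.6×(0−89) = 89 − 53.4 = 35.6 → 36
  B: 172 + 0.6×(0−172) = 172 − 103.2 = 68.8 → 69
rgb(34, 36, 69) = #222445.

#222445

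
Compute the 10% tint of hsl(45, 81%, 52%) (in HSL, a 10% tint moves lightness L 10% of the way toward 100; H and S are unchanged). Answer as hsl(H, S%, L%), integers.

hsl(45, 81%, 57%)

L moves 10% from 52 toward 100: 52 + 4.8 = 56.8 → 57.
H and S are unchanged.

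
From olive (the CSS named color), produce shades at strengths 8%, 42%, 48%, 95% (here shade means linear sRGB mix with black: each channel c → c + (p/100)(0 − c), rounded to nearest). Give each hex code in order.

#767600, #4a4a00, #434300, #060600

CSS olive is rgb(128, 128, 0).
8%: (128 − 10.24 = 117.76→118, 128 − 10.24 = 117.76→118, 0→0) → #767600
42%: (128 − 53.76 = 74.24→74, 128 − 53.76 = 74.24→74, 0→0) → #4a4a00
48%: (128 − 61.44 = 66.56→67, 128 − 61.44 = 66.56→67, 0→0) → #434300
95%: (128 − 121.6 = 6.4→6, 128 − 121.6 = 6.4→6, 0→0) → #060600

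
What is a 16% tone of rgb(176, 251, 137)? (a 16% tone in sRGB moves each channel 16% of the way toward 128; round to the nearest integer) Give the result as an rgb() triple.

rgb(168, 231, 136)

Lerp each channel 16% toward 128:
  R: 176 + 0.16×(128−176) = 176 − 7.68 = 168.32 → 168
  G: 251 + 0.16×(128−251) = 251 − 19.68 = 231.32 → 231
  B: 137 − 1.44 = 135.56 → 136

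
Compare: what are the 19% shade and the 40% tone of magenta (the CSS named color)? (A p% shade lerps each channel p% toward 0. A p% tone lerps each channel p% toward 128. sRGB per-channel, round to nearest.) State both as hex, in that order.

CSS magenta is rgb(255, 0, 255).
19% shade:
  R: 255 + 0.19×(0−255) = 255 − 48.45 = 206.55 → 207
  G: 0 + 0.19×(0−0) = 0 + 0 = 0 → 0
  B: 255 + 0.19×(0−255) = 255 − 48.45 = 206.55 → 207
  → #CF00CF
40% tone:
  R: 255 − 50.8 = 204.2 → 204
  G: 0 + 51.2 = 51.2 → 51
  B: 255 − 50.8 = 204.2 → 204
  → #CC33CC

#CF00CF, #CC33CC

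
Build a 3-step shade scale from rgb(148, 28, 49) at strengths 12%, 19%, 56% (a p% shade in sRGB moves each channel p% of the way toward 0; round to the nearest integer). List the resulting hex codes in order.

#82192b, #781728, #410c16

12%: (148 − 17.76 = 130.24→130, 28 − 3.36 = 24.64→25, 49 − 5.88 = 43.12→43) → #82192b
19%: (148 − 28.12 = 119.88→120, 28 − 5.32 = 22.68→23, 49 − 9.31 = 39.69→40) → #781728
56%: (148 − 82.88 = 65.12→65, 28 − 15.68 = 12.32→12, 49 − 27.44 = 21.56→22) → #410c16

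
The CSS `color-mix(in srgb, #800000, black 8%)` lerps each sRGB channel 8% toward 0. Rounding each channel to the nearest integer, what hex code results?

#800000 is rgb(128, 0, 0).
An 8% shade moves each channel 8% toward 0:
  R: 128 + 0.08×(0−128) = 128 − 10.24 = 117.76 → 118
  G: 0 + 0.08×(0−0) = 0 + 0 = 0 → 0
  B: 0 + 0.08×(0−0) = 0 + 0 = 0 → 0
rgb(118, 0, 0) = #760000.

#760000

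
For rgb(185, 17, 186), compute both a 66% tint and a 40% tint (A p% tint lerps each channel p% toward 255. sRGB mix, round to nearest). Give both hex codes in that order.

66% tint:
  R: 185 + 0.66×(255−185) = 185 + 46.2 = 231.2 → 231
  G: 17 + 157.08 = 174.08 → 174
  B: 186 + 0.66×(255−186) = 186 + 45.54 = 231.54 → 232
  → #e7aee8
40% tint:
  R: 185 + 0.4×(255−185) = 185 + 28 = 213 → 213
  G: 17 + 95.2 = 112.2 → 112
  B: 186 + 0.4×(255−186) = 186 + 27.6 = 213.6 → 214
  → #d570d6

#e7aee8, #d570d6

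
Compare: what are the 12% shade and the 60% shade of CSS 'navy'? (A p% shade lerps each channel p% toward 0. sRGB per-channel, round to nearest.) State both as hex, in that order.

#000071, #000033

CSS navy is rgb(0, 0, 128).
12% shade:
  R: 0 + 0.12×(0−0) = 0 + 0 = 0 → 0
  G: 0 + 0.12×(0−0) = 0 + 0 = 0 → 0
  B: 128 + 0.12×(0−128) = 128 − 15.36 = 112.64 → 113
  → #000071
60% shade:
  R: 0 + 0.6×(0−0) = 0 + 0 = 0 → 0
  G: 0 + 0 = 0 → 0
  B: 128 − 76.8 = 51.2 → 51
  → #000033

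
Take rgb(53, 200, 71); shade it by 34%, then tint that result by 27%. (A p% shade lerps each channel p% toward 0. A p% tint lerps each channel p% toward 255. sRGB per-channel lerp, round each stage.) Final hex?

Lerp each channel 34% toward 0:
  R: 53 − 18.02 = 34.98 → 35
  G: 200 + 0.34×(0−200) = 200 − 68 = 132 → 132
  B: 71 − 24.14 = 46.86 → 47
After the shade: rgb(35, 132, 47) = #23842F.
Per channel, c → c + 0.27(255 − c):
  R: 35 + 0.27×(255−35) = 35 + 59.4 = 94.4 → 94
  G: 132 + 0.27×(255−132) = 132 + 33.21 = 165.21 → 165
  B: 47 + 0.27×(255−47) = 47 + 56.16 = 103.16 → 103
rgb(94, 165, 103) = #5EA567.

#5EA567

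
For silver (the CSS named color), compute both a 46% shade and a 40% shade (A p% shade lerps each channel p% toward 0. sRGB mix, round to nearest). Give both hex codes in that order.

CSS silver is rgb(192, 192, 192).
46% shade:
  R: 192 + 0.46×(0−192) = 192 − 88.32 = 103.68 → 104
  G: 192 + 0.46×(0−192) = 192 − 88.32 = 103.68 → 104
  B: 192 + 0.46×(0−192) = 192 − 88.32 = 103.68 → 104
  → #686868
40% shade:
  R: 192 + 0.4×(0−192) = 192 − 76.8 = 115.2 → 115
  G: 192 + 0.4×(0−192) = 192 − 76.8 = 115.2 → 115
  B: 192 + 0.4×(0−192) = 192 − 76.8 = 115.2 → 115
  → #737373

#686868, #737373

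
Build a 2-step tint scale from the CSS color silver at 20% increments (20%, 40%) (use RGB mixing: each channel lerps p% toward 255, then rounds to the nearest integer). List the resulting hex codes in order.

#cdcdcd, #d9d9d9

CSS silver is rgb(192, 192, 192).
20%: (192 + 12.6 = 204.6→205, 192 + 12.6 = 204.6→205, 192 + 12.6 = 204.6→205) → #cdcdcd
40%: (192 + 25.2 = 217.2→217, 192 + 25.2 = 217.2→217, 192 + 25.2 = 217.2→217) → #d9d9d9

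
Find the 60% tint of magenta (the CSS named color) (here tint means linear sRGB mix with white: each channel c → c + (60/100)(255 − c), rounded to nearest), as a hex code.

CSS magenta is rgb(255, 0, 255).
A 60% tint moves each channel 60% toward 255:
  R: 255 + 0.6×(255−255) = 255 + 0 = 255 → 255
  G: 0 + 0.6×(255−0) = 0 + 153 = 153 → 153
  B: 255 + 0.6×(255−255) = 255 + 0 = 255 → 255
rgb(255, 153, 255) = #FF99FF.

#FF99FF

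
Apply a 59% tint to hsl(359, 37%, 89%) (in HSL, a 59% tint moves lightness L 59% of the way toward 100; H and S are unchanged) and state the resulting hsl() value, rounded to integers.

hsl(359, 37%, 95%)

L moves 59% from 89 toward 100: 89 + 6.49 = 95.49 → 95.
H and S are unchanged.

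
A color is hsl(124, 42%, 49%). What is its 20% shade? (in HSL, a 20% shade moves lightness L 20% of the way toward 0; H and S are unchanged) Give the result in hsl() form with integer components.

hsl(124, 42%, 39%)

L moves 20% from 49 toward 0: 49 − 9.8 = 39.2 → 39.
H and S are unchanged.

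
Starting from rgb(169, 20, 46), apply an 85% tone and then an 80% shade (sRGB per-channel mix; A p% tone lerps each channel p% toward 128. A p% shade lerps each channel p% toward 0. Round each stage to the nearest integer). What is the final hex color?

#1b1617

An 85% tone moves each channel 85% toward 128:
  R: 169 + 0.85×(128−169) = 169 − 34.85 = 134.15 → 134
  G: 20 + 0.85×(128−20) = 20 + 91.8 = 111.8 → 112
  B: 46 + 69.7 = 115.7 → 116
After the tone: rgb(134, 112, 116) = #867074.
Lerp each channel 80% toward 0:
  R: 134 + 0.8×(0−134) = 134 − 107.2 = 26.8 → 27
  G: 112 + 0.8×(0−112) = 112 − 89.6 = 22.4 → 22
  B: 116 − 92.8 = 23.2 → 23
rgb(27, 22, 23) = #1b1617.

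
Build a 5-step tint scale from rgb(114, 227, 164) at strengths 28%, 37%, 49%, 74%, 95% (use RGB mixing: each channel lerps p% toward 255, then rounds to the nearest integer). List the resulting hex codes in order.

#99EBBD, #A6EDC6, #B7F1D1, #DAF8E7, #F8FEFA

28%: (114 + 39.48 = 153.48→153, 227 + 7.84 = 234.84→235, 164 + 25.48 = 189.48→189) → #99EBBD
37%: (114 + 52.17 = 166.17→166, 227 + 10.36 = 237.36→237, 164 + 33.67 = 197.67→198) → #A6EDC6
49%: (114 + 69.09 = 183.09→183, 227 + 13.72 = 240.72→241, 164 + 44.59 = 208.59→209) → #B7F1D1
74%: (114 + 104.34 = 218.34→218, 227 + 20.72 = 247.72→248, 164 + 67.34 = 231.34→231) → #DAF8E7
95%: (114 + 133.95 = 247.95→248, 227 + 26.6 = 253.6→254, 164 + 86.45 = 250.45→250) → #F8FEFA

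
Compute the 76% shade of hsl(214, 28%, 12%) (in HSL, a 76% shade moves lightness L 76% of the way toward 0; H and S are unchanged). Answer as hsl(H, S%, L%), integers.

L moves 76% from 12 toward 0: 12 − 9.12 = 2.88 → 3.
H and S are unchanged.

hsl(214, 28%, 3%)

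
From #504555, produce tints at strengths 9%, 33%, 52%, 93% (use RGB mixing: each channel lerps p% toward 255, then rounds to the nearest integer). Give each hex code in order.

#504555 is rgb(80, 69, 85).
9%: (80 + 15.75 = 95.75→96, 69 + 16.74 = 85.74→86, 85 + 15.3 = 100.3→100) → #605664
33%: (80 + 57.75 = 137.75→138, 69 + 61.38 = 130.38→130, 85 + 56.1 = 141.1→141) → #8A828D
52%: (80 + 91 = 171→171, 69 + 96.72 = 165.72→166, 85 + 88.4 = 173.4→173) → #ABA6AD
93%: (80 + 162.75 = 242.75→243, 69 + 172.98 = 241.98→242, 85 + 158.1 = 243.1→243) → #F3F2F3

#605664, #8A828D, #ABA6AD, #F3F2F3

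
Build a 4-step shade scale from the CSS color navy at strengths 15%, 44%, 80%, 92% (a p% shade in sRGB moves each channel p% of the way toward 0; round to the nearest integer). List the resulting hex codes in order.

CSS navy is rgb(0, 0, 128).
15%: (0→0, 0→0, 128 − 19.2 = 108.8→109) → #00006d
44%: (0→0, 0→0, 128 − 56.32 = 71.68→72) → #000048
80%: (0→0, 0→0, 128 − 102.4 = 25.6→26) → #00001a
92%: (0→0, 0→0, 128 − 117.76 = 10.24→10) → #00000a

#00006d, #000048, #00001a, #00000a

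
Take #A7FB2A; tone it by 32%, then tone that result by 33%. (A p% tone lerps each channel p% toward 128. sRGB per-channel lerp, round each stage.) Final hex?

#92B859

#A7FB2A is rgb(167, 251, 42).
Per channel, c → c + 0.32(128 − c):
  R: 167 + 0.32×(128−167) = 167 − 12.48 = 154.52 → 155
  G: 251 + 0.32×(128−251) = 251 − 39.36 = 211.64 → 212
  B: 42 + 0.32×(128−42) = 42 + 27.52 = 69.52 → 70
After the tone: rgb(155, 212, 70) = #9BD446.
A 33% tone moves each channel 33% toward 128:
  R: 155 + 0.33×(128−155) = 155 − 8.91 = 146.09 → 146
  G: 212 + 0.33×(128−212) = 212 − 27.72 = 184.28 → 184
  B: 70 + 0.33×(128−70) = 70 + 19.14 = 89.14 → 89
rgb(146, 184, 89) = #92B859.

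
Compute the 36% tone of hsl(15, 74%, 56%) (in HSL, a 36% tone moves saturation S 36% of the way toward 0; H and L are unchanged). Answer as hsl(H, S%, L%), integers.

S moves 36% from 74 toward 0: 74 − 26.64 = 47.36 → 47.
H and L are unchanged.

hsl(15, 47%, 56%)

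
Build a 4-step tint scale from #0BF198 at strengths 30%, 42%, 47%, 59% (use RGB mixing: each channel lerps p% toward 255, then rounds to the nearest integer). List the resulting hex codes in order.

#0BF198 is rgb(11, 241, 152).
30%: (11 + 73.2 = 84.2→84, 241 + 4.2 = 245.2→245, 152 + 30.9 = 182.9→183) → #54F5B7
42%: (11 + 102.48 = 113.48→113, 241 + 5.88 = 246.88→247, 152 + 43.26 = 195.26→195) → #71F7C3
47%: (11 + 114.68 = 125.68→126, 241 + 6.58 = 247.58→248, 152 + 48.41 = 200.41→200) → #7EF8C8
59%: (11 + 143.96 = 154.96→155, 241 + 8.26 = 249.26→249, 152 + 60.77 = 212.77→213) → #9BF9D5

#54F5B7, #71F7C3, #7EF8C8, #9BF9D5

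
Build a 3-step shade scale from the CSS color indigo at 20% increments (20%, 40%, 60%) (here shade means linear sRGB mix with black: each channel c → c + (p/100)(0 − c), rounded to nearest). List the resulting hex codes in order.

CSS indigo is rgb(75, 0, 130).
20%: (75 − 15 = 60→60, 0→0, 130 − 26 = 104→104) → #3C0068
40%: (75 − 30 = 45→45, 0→0, 130 − 52 = 78→78) → #2D004E
60%: (75 − 45 = 30→30, 0→0, 130 − 78 = 52→52) → #1E0034

#3C0068, #2D004E, #1E0034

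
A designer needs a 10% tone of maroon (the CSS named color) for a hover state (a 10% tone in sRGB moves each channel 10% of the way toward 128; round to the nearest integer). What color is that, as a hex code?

#800D0D

CSS maroon is rgb(128, 0, 0).
Per channel, c → c + 0.1(128 − c):
  R: 128 + 0.1×(128−128) = 128 + 0 = 128 → 128
  G: 0 + 0.1×(128−0) = 0 + 12.8 = 12.8 → 13
  B: 0 + 0.1×(128−0) = 0 + 12.8 = 12.8 → 13
rgb(128, 13, 13) = #800D0D.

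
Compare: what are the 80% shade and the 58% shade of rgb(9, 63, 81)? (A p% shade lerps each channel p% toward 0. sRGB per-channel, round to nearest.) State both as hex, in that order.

#020D10, #041A22

80% shade:
  R: 9 + 0.8×(0−9) = 9 − 7.2 = 1.8 → 2
  G: 63 − 50.4 = 12.6 → 13
  B: 81 + 0.8×(0−81) = 81 − 64.8 = 16.2 → 16
  → #020D10
58% shade:
  R: 9 − 5.22 = 3.78 → 4
  G: 63 − 36.54 = 26.46 → 26
  B: 81 + 0.58×(0−81) = 81 − 46.98 = 34.02 → 34
  → #041A22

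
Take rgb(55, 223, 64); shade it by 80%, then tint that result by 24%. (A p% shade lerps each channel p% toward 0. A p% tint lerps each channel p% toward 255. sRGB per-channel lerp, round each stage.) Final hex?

Per channel, c → c + 0.8(0 − c):
  R: 55 + 0.8×(0−55) = 55 − 44 = 11 → 11
  G: 223 + 0.8×(0−223) = 223 − 178.4 = 44.6 → 45
  B: 64 + 0.8×(0−64) = 64 − 51.2 = 12.8 → 13
After the shade: rgb(11, 45, 13) = #0B2D0D.
Per channel, c → c + 0.24(255 − c):
  R: 11 + 0.24×(255−11) = 11 + 58.56 = 69.56 → 70
  G: 45 + 0.24×(255−45) = 45 + 50.4 = 95.4 → 95
  B: 13 + 0.24×(255−13) = 13 + 58.08 = 71.08 → 71
rgb(70, 95, 71) = #465F47.

#465F47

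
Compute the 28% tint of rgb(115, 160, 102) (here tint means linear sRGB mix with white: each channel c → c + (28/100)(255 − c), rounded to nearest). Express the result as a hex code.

Per channel, c → c + 0.28(255 − c):
  R: 115 + 0.28×(255−115) = 115 + 39.2 = 154.2 → 154
  G: 160 + 26.6 = 186.6 → 187
  B: 102 + 0.28×(255−102) = 102 + 42.84 = 144.84 → 145
rgb(154, 187, 145) = #9ABB91.

#9ABB91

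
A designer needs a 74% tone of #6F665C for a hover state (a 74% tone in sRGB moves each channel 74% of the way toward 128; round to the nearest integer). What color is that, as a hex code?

#7C7977

#6F665C is rgb(111, 102, 92).
A 74% tone moves each channel 74% toward 128:
  R: 111 + 12.58 = 123.58 → 124
  G: 102 + 19.24 = 121.24 → 121
  B: 92 + 26.64 = 118.64 → 119
rgb(124, 121, 119) = #7C7977.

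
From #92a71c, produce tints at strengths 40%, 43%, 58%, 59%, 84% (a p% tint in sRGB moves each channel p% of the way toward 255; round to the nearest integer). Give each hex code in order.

#92a71c is rgb(146, 167, 28).
40%: (146 + 43.6 = 189.6→190, 167 + 35.2 = 202.2→202, 28 + 90.8 = 118.8→119) → #beca77
43%: (146 + 46.87 = 192.87→193, 167 + 37.84 = 204.84→205, 28 + 97.61 = 125.61→126) → #c1cd7e
58%: (146 + 63.22 = 209.22→209, 167 + 51.04 = 218.04→218, 28 + 131.66 = 159.66→160) → #d1daa0
59%: (146 + 64.31 = 210.31→210, 167 + 51.92 = 218.92→219, 28 + 133.93 = 161.93→162) → #d2dba2
84%: (146 + 91.56 = 237.56→238, 167 + 73.92 = 240.92→241, 28 + 190.68 = 218.68→219) → #eef1db

#beca77, #c1cd7e, #d1daa0, #d2dba2, #eef1db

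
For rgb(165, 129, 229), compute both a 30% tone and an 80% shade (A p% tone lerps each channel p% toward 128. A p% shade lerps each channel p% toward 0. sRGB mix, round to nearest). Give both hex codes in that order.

#9a81c7, #211a2e

30% tone:
  R: 165 − 11.1 = 153.9 → 154
  G: 129 − 0.3 = 128.7 → 129
  B: 229 − 30.3 = 198.7 → 199
  → #9a81c7
80% shade:
  R: 165 + 0.8×(0−165) = 165 − 132 = 33 → 33
  G: 129 + 0.8×(0−129) = 129 − 103.2 = 25.8 → 26
  B: 229 − 183.2 = 45.8 → 46
  → #211a2e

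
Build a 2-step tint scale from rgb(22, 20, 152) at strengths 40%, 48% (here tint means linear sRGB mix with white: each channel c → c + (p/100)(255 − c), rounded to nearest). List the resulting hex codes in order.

#7372C1, #8685C9

40%: (22 + 93.2 = 115.2→115, 20 + 94 = 114→114, 152 + 41.2 = 193.2→193) → #7372C1
48%: (22 + 111.84 = 133.84→134, 20 + 112.8 = 132.8→133, 152 + 49.44 = 201.44→201) → #8685C9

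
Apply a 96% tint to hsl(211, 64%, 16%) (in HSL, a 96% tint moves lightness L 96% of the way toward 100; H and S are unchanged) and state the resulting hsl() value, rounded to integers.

hsl(211, 64%, 97%)

L moves 96% from 16 toward 100: 16 + 80.64 = 96.64 → 97.
H and S are unchanged.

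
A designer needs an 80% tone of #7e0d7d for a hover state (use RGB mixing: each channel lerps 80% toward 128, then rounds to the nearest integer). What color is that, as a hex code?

#7e0d7d is rgb(126, 13, 125).
Per channel, c → c + 0.8(128 − c):
  R: 126 + 1.6 = 127.6 → 128
  G: 13 + 92 = 105 → 105
  B: 125 + 2.4 = 127.4 → 127
rgb(128, 105, 127) = #80697f.

#80697f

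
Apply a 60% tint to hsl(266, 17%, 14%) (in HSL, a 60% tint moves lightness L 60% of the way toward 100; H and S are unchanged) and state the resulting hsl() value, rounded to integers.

hsl(266, 17%, 66%)

L moves 60% from 14 toward 100: 14 + 51.6 = 65.6 → 66.
H and S are unchanged.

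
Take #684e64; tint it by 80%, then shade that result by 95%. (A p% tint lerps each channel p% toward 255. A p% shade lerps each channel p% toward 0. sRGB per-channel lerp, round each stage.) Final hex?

#0b0b0b

#684e64 is rgb(104, 78, 100).
Per channel, c → c + 0.8(255 − c):
  R: 104 + 0.8×(255−104) = 104 + 120.8 = 224.8 → 225
  G: 78 + 0.8×(255−78) = 78 + 141.6 = 219.6 → 220
  B: 100 + 124 = 224 → 224
After the tint: rgb(225, 220, 224) = #e1dce0.
Per channel, c → c + 0.95(0 − c):
  R: 225 − 213.75 = 11.25 → 11
  G: 220 + 0.95×(0−220) = 220 − 209 = 11 → 11
  B: 224 − 212.8 = 11.2 → 11
rgb(11, 11, 11) = #0b0b0b.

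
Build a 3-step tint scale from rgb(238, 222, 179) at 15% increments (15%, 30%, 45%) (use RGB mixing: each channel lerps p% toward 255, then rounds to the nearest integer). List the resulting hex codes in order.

#F1E3BE, #F3E8CA, #F6EDD5

15%: (238 + 2.55 = 240.55→241, 222 + 4.95 = 226.95→227, 179 + 11.4 = 190.4→190) → #F1E3BE
30%: (238 + 5.1 = 243.1→243, 222 + 9.9 = 231.9→232, 179 + 22.8 = 201.8→202) → #F3E8CA
45%: (238 + 7.65 = 245.65→246, 222 + 14.85 = 236.85→237, 179 + 34.2 = 213.2→213) → #F6EDD5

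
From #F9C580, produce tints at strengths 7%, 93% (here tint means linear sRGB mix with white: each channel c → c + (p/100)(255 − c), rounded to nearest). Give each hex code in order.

#F9C989, #FFFBF6

#F9C580 is rgb(249, 197, 128).
7%: (249→249, 197 + 4.06 = 201.06→201, 128 + 8.89 = 136.89→137) → #F9C989
93%: (249 + 5.58 = 254.58→255, 197 + 53.94 = 250.94→251, 128 + 118.11 = 246.11→246) → #FFFBF6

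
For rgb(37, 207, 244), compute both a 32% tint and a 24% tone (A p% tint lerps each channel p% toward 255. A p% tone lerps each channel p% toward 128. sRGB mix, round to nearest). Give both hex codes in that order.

#6BDEF8, #3BBCD8

32% tint:
  R: 37 + 69.76 = 106.76 → 107
  G: 207 + 15.36 = 222.36 → 222
  B: 244 + 3.52 = 247.52 → 248
  → #6BDEF8
24% tone:
  R: 37 + 0.24×(128−37) = 37 + 21.84 = 58.84 → 59
  G: 207 − 18.96 = 188.04 → 188
  B: 244 − 27.84 = 216.16 → 216
  → #3BBCD8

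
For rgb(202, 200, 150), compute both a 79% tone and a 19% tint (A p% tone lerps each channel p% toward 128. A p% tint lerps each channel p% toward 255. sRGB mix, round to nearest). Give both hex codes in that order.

#908F85, #D4D2AA

79% tone:
  R: 202 − 58.46 = 143.54 → 144
  G: 200 + 0.79×(128−200) = 200 − 56.88 = 143.12 → 143
  B: 150 − 17.38 = 132.62 → 133
  → #908F85
19% tint:
  R: 202 + 10.07 = 212.07 → 212
  G: 200 + 0.19×(255−200) = 200 + 10.45 = 210.45 → 210
  B: 150 + 0.19×(255−150) = 150 + 19.95 = 169.95 → 170
  → #D4D2AA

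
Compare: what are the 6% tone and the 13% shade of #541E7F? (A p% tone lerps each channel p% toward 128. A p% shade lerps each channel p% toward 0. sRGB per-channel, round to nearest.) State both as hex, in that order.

#541E7F is rgb(84, 30, 127).
6% tone:
  R: 84 + 0.06×(128−84) = 84 + 2.64 = 86.64 → 87
  G: 30 + 0.06×(128−30) = 30 + 5.88 = 35.88 → 36
  B: 127 + 0.06×(128−127) = 127 + 0.06 = 127.06 → 127
  → #57247F
13% shade:
  R: 84 − 10.92 = 73.08 → 73
  G: 30 − 3.9 = 26.1 → 26
  B: 127 − 16.51 = 110.49 → 110
  → #491A6E

#57247F, #491A6E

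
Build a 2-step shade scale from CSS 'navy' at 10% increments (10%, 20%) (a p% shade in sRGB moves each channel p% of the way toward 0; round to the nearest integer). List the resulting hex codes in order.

CSS navy is rgb(0, 0, 128).
10%: (0→0, 0→0, 128 − 12.8 = 115.2→115) → #000073
20%: (0→0, 0→0, 128 − 25.6 = 102.4→102) → #000066

#000073, #000066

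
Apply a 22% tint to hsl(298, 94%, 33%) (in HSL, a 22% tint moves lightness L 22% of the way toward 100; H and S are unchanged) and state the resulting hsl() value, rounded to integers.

hsl(298, 94%, 48%)

L moves 22% from 33 toward 100: 33 + 14.74 = 47.74 → 48.
H and S are unchanged.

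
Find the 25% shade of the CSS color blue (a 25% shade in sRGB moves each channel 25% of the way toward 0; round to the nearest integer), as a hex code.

CSS blue is rgb(0, 0, 255).
A 25% shade moves each channel 25% toward 0:
  R: 0 + 0.25×(0−0) = 0 + 0 = 0 → 0
  G: 0 + 0.25×(0−0) = 0 + 0 = 0 → 0
  B: 255 − 63.75 = 191.25 → 191
rgb(0, 0, 191) = #0000BF.

#0000BF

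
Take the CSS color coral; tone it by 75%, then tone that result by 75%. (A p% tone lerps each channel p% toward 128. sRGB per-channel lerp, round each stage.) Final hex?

#88807D

CSS coral is rgb(255, 127, 80).
Per channel, c → c + 0.75(128 − c):
  R: 255 − 95.25 = 159.75 → 160
  G: 127 + 0.75×(128−127) = 127 + 0.75 = 127.75 → 128
  B: 80 + 0.75×(128−80) = 80 + 36 = 116 → 116
After the tone: rgb(160, 128, 116) = #A08074.
Per channel, c → c + 0.75(128 − c):
  R: 160 + 0.75×(128−160) = 160 − 24 = 136 → 136
  G: 128 + 0 = 128 → 128
  B: 116 + 9 = 125 → 125
rgb(136, 128, 125) = #88807D.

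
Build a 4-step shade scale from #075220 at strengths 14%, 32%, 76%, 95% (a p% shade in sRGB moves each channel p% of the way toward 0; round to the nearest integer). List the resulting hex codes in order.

#075220 is rgb(7, 82, 32).
14%: (7 − 0.98 = 6.02→6, 82 − 11.48 = 70.52→71, 32 − 4.48 = 27.52→28) → #06471C
32%: (7 − 2.24 = 4.76→5, 82 − 26.24 = 55.76→56, 32 − 10.24 = 21.76→22) → #053816
76%: (7 − 5.32 = 1.68→2, 82 − 62.32 = 19.68→20, 32 − 24.32 = 7.68→8) → #021408
95%: (7 − 6.65 = 0.35→0, 82 − 77.9 = 4.1→4, 32 − 30.4 = 1.6→2) → #000402

#06471C, #053816, #021408, #000402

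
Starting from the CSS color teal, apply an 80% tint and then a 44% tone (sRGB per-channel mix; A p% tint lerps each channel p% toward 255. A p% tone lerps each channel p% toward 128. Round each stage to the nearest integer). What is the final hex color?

CSS teal is rgb(0, 128, 128).
An 80% tint moves each channel 80% toward 255:
  R: 0 + 0.8×(255−0) = 0 + 204 = 204 → 204
  G: 128 + 101.6 = 229.6 → 230
  B: 128 + 0.8×(255−128) = 128 + 101.6 = 229.6 → 230
After the tint: rgb(204, 230, 230) = #cce6e6.
Per channel, c → c + 0.44(128 − c):
  R: 204 + 0.44×(128−204) = 204 − 33.44 = 170.56 → 171
  G: 230 − 44.88 = 185.12 → 185
  B: 230 − 44.88 = 185.12 → 185
rgb(171, 185, 185) = #abb9b9.

#abb9b9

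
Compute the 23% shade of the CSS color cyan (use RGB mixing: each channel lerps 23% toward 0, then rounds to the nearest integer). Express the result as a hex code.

#00C4C4

CSS cyan is rgb(0, 255, 255).
Lerp each channel 23% toward 0:
  R: 0 + 0 = 0 → 0
  G: 255 + 0.23×(0−255) = 255 − 58.65 = 196.35 → 196
  B: 255 + 0.23×(0−255) = 255 − 58.65 = 196.35 → 196
rgb(0, 196, 196) = #00C4C4.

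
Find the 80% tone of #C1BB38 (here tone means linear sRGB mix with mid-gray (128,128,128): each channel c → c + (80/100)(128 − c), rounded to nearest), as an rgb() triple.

#C1BB38 is rgb(193, 187, 56).
Lerp each channel 80% toward 128:
  R: 193 − 52 = 141 → 141
  G: 187 + 0.8×(128−187) = 187 − 47.2 = 139.8 → 140
  B: 56 + 57.6 = 113.6 → 114

rgb(141, 140, 114)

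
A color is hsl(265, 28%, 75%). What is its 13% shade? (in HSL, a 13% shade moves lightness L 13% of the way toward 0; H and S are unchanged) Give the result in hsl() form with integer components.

hsl(265, 28%, 65%)

L moves 13% from 75 toward 0: 75 − 9.75 = 65.25 → 65.
H and S are unchanged.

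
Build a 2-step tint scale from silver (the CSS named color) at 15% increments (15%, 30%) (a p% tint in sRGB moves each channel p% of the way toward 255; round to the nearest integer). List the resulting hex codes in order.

#C9C9C9, #D3D3D3

CSS silver is rgb(192, 192, 192).
15%: (192 + 9.45 = 201.45→201, 192 + 9.45 = 201.45→201, 192 + 9.45 = 201.45→201) → #C9C9C9
30%: (192 + 18.9 = 210.9→211, 192 + 18.9 = 210.9→211, 192 + 18.9 = 210.9→211) → #D3D3D3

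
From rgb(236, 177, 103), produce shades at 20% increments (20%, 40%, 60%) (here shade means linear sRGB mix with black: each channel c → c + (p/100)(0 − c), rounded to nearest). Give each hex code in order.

20%: (236 − 47.2 = 188.8→189, 177 − 35.4 = 141.6→142, 103 − 20.6 = 82.4→82) → #bd8e52
40%: (236 − 94.4 = 141.6→142, 177 − 70.8 = 106.2→106, 103 − 41.2 = 61.8→62) → #8e6a3e
60%: (236 − 141.6 = 94.4→94, 177 − 106.2 = 70.8→71, 103 − 61.8 = 41.2→41) → #5e4729

#bd8e52, #8e6a3e, #5e4729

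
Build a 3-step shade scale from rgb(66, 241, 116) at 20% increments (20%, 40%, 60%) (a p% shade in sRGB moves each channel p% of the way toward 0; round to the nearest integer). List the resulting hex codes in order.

20%: (66 − 13.2 = 52.8→53, 241 − 48.2 = 192.8→193, 116 − 23.2 = 92.8→93) → #35C15D
40%: (66 − 26.4 = 39.6→40, 241 − 96.4 = 144.6→145, 116 − 46.4 = 69.6→70) → #289146
60%: (66 − 39.6 = 26.4→26, 241 − 144.6 = 96.4→96, 116 − 69.6 = 46.4→46) → #1A602E

#35C15D, #289146, #1A602E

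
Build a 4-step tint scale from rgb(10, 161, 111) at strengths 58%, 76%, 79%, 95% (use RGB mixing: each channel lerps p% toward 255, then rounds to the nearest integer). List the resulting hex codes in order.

58%: (10 + 142.1 = 152.1→152, 161 + 54.52 = 215.52→216, 111 + 83.52 = 194.52→195) → #98d8c3
76%: (10 + 186.2 = 196.2→196, 161 + 71.44 = 232.44→232, 111 + 109.44 = 220.44→220) → #c4e8dc
79%: (10 + 193.55 = 203.55→204, 161 + 74.26 = 235.26→235, 111 + 113.76 = 224.76→225) → #ccebe1
95%: (10 + 232.75 = 242.75→243, 161 + 89.3 = 250.3→250, 111 + 136.8 = 247.8→248) → #f3faf8

#98d8c3, #c4e8dc, #ccebe1, #f3faf8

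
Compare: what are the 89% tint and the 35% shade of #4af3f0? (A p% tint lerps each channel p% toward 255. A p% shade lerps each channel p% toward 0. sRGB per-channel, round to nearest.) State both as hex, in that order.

#4af3f0 is rgb(74, 243, 240).
89% tint:
  R: 74 + 0.89×(255−74) = 74 + 161.09 = 235.09 → 235
  G: 243 + 0.89×(255−243) = 243 + 10.68 = 253.68 → 254
  B: 240 + 0.89×(255−240) = 240 + 13.35 = 253.35 → 253
  → #ebfefd
35% shade:
  R: 74 + 0.35×(0−74) = 74 − 25.9 = 48.1 → 48
  G: 243 − 85.05 = 157.95 → 158
  B: 240 + 0.35×(0−240) = 240 − 84 = 156 → 156
  → #309e9c

#ebfefd, #309e9c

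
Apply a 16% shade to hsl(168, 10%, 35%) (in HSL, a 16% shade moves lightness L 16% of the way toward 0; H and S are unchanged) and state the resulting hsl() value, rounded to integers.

L moves 16% from 35 toward 0: 35 − 5.6 = 29.4 → 29.
H and S are unchanged.

hsl(168, 10%, 29%)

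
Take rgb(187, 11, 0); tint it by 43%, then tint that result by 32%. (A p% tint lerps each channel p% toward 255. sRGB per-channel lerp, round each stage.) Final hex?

#E4A09C

Per channel, c → c + 0.43(255 − c):
  R: 187 + 29.24 = 216.24 → 216
  G: 11 + 0.43×(255−11) = 11 + 104.92 = 115.92 → 116
  B: 0 + 0.43×(255−0) = 0 + 109.65 = 109.65 → 110
After the tint: rgb(216, 116, 110) = #D8746E.
A 32% tint moves each channel 32% toward 255:
  R: 216 + 12.48 = 228.48 → 228
  G: 116 + 44.48 = 160.48 → 160
  B: 110 + 46.4 = 156.4 → 156
rgb(228, 160, 156) = #E4A09C.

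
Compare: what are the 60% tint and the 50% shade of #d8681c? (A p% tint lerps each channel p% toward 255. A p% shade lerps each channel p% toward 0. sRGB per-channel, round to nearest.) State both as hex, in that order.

#d8681c is rgb(216, 104, 28).
60% tint:
  R: 216 + 0.6×(255−216) = 216 + 23.4 = 239.4 → 239
  G: 104 + 0.6×(255−104) = 104 + 90.6 = 194.6 → 195
  B: 28 + 0.6×(255−28) = 28 + 136.2 = 164.2 → 164
  → #efc3a4
50% shade:
  R: 216 + 0.5×(0−216) = 216 − 108 = 108 → 108
  G: 104 − 52 = 52 → 52
  B: 28 + 0.5×(0−28) = 28 − 14 = 14 → 14
  → #6c340e

#efc3a4, #6c340e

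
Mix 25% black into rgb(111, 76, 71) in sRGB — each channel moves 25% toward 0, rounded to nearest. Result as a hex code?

#533935

Lerp each channel 25% toward 0:
  R: 111 + 0.25×(0−111) = 111 − 27.75 = 83.25 → 83
  G: 76 + 0.25×(0−76) = 76 − 19 = 57 → 57
  B: 71 + 0.25×(0−71) = 71 − 17.75 = 53.25 → 53
rgb(83, 57, 53) = #533935.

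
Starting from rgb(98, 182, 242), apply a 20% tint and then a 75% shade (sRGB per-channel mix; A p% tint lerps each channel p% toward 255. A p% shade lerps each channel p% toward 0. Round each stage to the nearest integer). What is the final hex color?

#20313d

A 20% tint moves each channel 20% toward 255:
  R: 98 + 0.2×(255−98) = 98 + 31.4 = 129.4 → 129
  G: 182 + 0.2×(255−182) = 182 + 14.6 = 196.6 → 197
  B: 242 + 0.2×(255−242) = 242 + 2.6 = 244.6 → 245
After the tint: rgb(129, 197, 245) = #81c5f5.
Per channel, c → c + 0.75(0 − c):
  R: 129 − 96.75 = 32.25 → 32
  G: 197 + 0.75×(0−197) = 197 − 147.75 = 49.25 → 49
  B: 245 + 0.75×(0−245) = 245 − 183.75 = 61.25 → 61
rgb(32, 49, 61) = #20313d.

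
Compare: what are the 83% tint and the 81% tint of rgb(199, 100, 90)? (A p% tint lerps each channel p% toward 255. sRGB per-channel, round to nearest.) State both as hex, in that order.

83% tint:
  R: 199 + 0.83×(255−199) = 199 + 46.48 = 245.48 → 245
  G: 100 + 0.83×(255−100) = 100 + 128.65 = 228.65 → 229
  B: 90 + 0.83×(255−90) = 90 + 136.95 = 226.95 → 227
  → #f5e5e3
81% tint:
  R: 199 + 45.36 = 244.36 → 244
  G: 100 + 125.55 = 225.55 → 226
  B: 90 + 0.81×(255−90) = 90 + 133.65 = 223.65 → 224
  → #f4e2e0

#f5e5e3, #f4e2e0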